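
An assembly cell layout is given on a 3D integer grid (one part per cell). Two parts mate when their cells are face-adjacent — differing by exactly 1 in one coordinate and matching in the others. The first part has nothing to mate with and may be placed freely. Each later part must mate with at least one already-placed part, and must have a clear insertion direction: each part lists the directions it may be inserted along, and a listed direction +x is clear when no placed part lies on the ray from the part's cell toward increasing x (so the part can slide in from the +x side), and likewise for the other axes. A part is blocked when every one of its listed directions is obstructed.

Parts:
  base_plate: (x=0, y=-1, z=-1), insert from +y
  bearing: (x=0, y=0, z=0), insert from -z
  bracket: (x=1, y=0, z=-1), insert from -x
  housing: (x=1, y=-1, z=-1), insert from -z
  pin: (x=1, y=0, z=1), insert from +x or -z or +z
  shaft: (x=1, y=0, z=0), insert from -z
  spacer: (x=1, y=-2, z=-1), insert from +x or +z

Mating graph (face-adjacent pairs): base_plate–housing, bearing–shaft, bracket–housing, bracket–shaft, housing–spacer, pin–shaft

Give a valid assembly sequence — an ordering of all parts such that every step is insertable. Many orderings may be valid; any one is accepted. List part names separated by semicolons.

1. pin@(1, 0, 1) [+x clear] — {pin}
2. shaft@(1, 0, 0) [-z clear] — {pin, shaft}
3. bracket@(1, 0, -1) [-x clear] — {bracket, pin, shaft}
4. bearing@(0, 0, 0) [-z clear] — {bearing, bracket, pin, shaft}
5. housing@(1, -1, -1) [-z clear] — {bearing, bracket, housing, pin, shaft}
6. base_plate@(0, -1, -1) [+y clear] — {base_plate, bearing, bracket, housing, pin, shaft}
7. spacer@(1, -2, -1) [+x clear] — {base_plate, bearing, bracket, housing, pin, shaft, spacer}

pin; shaft; bracket; bearing; housing; base_plate; spacer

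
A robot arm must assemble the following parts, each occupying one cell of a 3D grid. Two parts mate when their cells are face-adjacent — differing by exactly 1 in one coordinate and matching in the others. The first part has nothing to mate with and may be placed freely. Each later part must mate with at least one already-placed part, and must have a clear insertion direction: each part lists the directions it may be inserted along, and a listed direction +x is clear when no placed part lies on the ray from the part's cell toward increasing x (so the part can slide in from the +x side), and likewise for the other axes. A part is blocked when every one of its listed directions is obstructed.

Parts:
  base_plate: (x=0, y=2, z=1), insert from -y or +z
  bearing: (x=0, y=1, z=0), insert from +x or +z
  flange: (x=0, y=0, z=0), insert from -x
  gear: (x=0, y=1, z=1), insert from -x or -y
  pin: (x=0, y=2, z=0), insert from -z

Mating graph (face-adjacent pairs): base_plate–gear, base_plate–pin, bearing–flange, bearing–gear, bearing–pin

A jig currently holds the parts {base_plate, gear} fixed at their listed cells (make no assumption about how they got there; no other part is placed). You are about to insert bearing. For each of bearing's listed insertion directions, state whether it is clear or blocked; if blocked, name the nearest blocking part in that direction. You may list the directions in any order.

+x: clear; +z: blocked by gear

+x: ray from bearing(0, 1, 0) has no placed part ⇒ clear
+z: nearest on ray is gear@(0, 1, 1) ⇒ blocked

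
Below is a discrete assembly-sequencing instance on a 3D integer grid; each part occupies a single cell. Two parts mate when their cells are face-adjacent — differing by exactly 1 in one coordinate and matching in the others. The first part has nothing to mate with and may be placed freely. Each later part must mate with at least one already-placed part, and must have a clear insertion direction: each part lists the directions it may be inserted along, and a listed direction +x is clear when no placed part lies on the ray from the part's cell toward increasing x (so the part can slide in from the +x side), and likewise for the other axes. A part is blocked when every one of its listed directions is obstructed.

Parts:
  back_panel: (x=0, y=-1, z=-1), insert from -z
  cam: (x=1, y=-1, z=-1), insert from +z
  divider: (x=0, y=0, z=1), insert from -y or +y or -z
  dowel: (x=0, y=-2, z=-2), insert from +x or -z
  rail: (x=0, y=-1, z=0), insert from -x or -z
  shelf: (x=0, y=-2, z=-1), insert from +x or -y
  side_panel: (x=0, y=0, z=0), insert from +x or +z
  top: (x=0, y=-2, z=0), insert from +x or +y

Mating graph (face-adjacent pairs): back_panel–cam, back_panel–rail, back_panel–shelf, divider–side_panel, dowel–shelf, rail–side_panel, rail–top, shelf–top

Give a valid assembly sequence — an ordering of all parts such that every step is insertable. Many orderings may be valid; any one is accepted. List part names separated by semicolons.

1. cam@(1, -1, -1) [+z clear] — {cam}
2. back_panel@(0, -1, -1) [-z clear] — {back_panel, cam}
3. shelf@(0, -2, -1) [+x clear] — {back_panel, cam, shelf}
4. dowel@(0, -2, -2) [+x clear] — {back_panel, cam, dowel, shelf}
5. rail@(0, -1, 0) [-x clear] — {back_panel, cam, dowel, rail, shelf}
6. side_panel@(0, 0, 0) [+x clear] — {back_panel, cam, dowel, rail, shelf, side_panel}
7. divider@(0, 0, 1) [-y clear] — {back_panel, cam, divider, dowel, rail, shelf, side_panel}
8. top@(0, -2, 0) [+x clear] — {back_panel, cam, divider, dowel, rail, shelf, side_panel, top}

cam; back_panel; shelf; dowel; rail; side_panel; divider; top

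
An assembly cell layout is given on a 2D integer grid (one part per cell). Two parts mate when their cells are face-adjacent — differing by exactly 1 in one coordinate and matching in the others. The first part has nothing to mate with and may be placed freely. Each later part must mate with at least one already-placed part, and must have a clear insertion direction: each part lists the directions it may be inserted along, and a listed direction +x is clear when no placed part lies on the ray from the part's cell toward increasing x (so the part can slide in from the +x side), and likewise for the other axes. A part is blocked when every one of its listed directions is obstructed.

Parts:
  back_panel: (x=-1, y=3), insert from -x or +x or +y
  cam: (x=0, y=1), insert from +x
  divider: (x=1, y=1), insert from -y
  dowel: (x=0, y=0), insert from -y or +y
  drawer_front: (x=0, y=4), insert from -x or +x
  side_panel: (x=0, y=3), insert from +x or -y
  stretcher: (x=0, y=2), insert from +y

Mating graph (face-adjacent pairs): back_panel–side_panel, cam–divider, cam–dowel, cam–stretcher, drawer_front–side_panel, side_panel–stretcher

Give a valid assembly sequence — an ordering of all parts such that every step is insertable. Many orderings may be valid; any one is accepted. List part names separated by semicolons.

1. stretcher@(0, 2) [+y clear] — {stretcher}
2. cam@(0, 1) [+x clear] — {cam, stretcher}
3. dowel@(0, 0) [-y clear] — {cam, dowel, stretcher}
4. side_panel@(0, 3) [+x clear] — {cam, dowel, side_panel, stretcher}
5. back_panel@(-1, 3) [-x clear] — {back_panel, cam, dowel, side_panel, stretcher}
6. drawer_front@(0, 4) [-x clear] — {back_panel, cam, dowel, drawer_front, side_panel, stretcher}
7. divider@(1, 1) [-y clear] — {back_panel, cam, divider, dowel, drawer_front, side_panel, stretcher}

stretcher; cam; dowel; side_panel; back_panel; drawer_front; divider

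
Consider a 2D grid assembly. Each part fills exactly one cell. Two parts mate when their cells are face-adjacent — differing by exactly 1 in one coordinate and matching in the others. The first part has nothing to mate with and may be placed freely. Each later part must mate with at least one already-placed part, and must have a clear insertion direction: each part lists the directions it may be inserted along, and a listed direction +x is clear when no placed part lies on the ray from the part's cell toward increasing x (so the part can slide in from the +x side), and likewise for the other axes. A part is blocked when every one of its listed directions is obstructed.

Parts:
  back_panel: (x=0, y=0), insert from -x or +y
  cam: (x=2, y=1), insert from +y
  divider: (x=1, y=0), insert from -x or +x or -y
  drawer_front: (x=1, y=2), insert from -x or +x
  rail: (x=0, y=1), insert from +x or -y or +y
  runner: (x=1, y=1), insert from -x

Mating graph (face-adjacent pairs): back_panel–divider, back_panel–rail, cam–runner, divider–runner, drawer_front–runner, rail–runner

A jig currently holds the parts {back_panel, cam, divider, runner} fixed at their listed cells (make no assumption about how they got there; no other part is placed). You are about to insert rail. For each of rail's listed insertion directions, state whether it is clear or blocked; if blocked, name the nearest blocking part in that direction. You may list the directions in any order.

+x: blocked by runner; +y: clear; -y: blocked by back_panel

+x: nearest on ray is runner@(1, 1) ⇒ blocked
-y: nearest on ray is back_panel@(0, 0) ⇒ blocked
+y: ray from rail(0, 1) has no placed part ⇒ clear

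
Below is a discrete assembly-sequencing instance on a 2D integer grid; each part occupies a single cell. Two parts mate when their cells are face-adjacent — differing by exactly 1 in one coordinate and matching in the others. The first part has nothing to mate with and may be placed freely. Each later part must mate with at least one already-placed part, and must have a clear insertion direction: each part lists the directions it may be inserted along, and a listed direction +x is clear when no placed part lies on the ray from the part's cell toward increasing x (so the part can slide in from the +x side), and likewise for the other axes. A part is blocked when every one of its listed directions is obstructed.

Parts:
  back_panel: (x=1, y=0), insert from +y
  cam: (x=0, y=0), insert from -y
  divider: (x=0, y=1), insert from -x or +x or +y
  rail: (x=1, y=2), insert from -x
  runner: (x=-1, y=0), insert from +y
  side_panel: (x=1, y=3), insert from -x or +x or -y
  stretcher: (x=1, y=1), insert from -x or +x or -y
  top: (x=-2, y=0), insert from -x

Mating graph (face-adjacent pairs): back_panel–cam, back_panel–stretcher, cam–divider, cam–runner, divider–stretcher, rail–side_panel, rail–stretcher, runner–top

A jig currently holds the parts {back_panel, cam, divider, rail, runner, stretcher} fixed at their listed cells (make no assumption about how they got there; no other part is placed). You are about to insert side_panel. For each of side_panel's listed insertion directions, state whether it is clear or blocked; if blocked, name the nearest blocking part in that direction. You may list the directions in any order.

-x: ray from side_panel(1, 3) has no placed part ⇒ clear
+x: ray from side_panel(1, 3) has no placed part ⇒ clear
-y: nearest on ray is rail@(1, 2) ⇒ blocked

+x: clear; -x: clear; -y: blocked by rail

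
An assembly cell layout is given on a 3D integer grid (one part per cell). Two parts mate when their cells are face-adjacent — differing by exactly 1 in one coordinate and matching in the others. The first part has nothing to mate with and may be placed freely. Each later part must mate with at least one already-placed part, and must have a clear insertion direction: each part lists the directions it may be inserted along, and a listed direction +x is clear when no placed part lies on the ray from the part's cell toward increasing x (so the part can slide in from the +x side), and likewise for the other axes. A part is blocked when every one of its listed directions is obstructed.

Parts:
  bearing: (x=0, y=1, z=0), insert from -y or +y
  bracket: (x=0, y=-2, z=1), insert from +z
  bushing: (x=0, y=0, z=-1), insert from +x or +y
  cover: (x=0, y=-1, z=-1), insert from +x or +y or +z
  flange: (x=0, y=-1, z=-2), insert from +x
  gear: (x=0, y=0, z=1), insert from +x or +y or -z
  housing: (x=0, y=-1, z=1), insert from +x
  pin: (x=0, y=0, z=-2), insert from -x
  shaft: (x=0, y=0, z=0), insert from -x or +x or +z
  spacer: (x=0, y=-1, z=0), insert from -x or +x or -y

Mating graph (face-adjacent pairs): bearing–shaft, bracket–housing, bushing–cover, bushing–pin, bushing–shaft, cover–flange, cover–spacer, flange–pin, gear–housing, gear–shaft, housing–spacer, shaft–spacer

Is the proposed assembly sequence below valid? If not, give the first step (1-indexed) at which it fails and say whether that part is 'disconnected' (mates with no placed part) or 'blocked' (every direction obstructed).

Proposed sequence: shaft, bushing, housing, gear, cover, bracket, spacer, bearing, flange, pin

Invalid at step 3 (disconnected)

1. shaft@(0, 0, 0) [-x clear] — {shaft}
2. bushing@(0, 0, -1) [+x clear] — {bushing, shaft}
3. housing@(0, -1, 1) — no placed neighbour ⇒ disconnected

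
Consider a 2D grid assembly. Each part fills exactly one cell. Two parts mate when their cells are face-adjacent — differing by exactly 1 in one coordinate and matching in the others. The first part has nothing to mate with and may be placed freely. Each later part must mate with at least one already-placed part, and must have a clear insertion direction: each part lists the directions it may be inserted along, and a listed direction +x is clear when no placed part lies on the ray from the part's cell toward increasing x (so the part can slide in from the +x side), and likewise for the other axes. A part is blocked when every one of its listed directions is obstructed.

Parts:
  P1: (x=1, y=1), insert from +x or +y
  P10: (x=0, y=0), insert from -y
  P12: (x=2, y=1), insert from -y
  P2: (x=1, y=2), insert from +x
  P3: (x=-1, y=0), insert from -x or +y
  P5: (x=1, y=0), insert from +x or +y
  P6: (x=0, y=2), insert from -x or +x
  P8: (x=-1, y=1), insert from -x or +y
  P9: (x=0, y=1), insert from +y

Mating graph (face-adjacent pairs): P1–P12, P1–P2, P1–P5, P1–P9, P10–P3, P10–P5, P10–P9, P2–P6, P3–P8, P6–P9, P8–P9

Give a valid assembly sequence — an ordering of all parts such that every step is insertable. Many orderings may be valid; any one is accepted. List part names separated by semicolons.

P12; P1; P9; P8; P3; P10; P6; P2; P5

1. P12@(2, 1) [-y clear] — {P12}
2. P1@(1, 1) [+y clear] — {P1, P12}
3. P9@(0, 1) [+y clear] — {P1, P12, P9}
4. P8@(-1, 1) [-x clear] — {P1, P12, P8, P9}
5. P3@(-1, 0) [-x clear] — {P1, P12, P3, P8, P9}
6. P10@(0, 0) [-y clear] — {P1, P10, P12, P3, P8, P9}
7. P6@(0, 2) [-x clear] — {P1, P10, P12, P3, P6, P8, P9}
8. P2@(1, 2) [+x clear] — {P1, P10, P12, P2, P3, P6, P8, P9}
9. P5@(1, 0) [+x clear] — {P1, P10, P12, P2, P3, P5, P6, P8, P9}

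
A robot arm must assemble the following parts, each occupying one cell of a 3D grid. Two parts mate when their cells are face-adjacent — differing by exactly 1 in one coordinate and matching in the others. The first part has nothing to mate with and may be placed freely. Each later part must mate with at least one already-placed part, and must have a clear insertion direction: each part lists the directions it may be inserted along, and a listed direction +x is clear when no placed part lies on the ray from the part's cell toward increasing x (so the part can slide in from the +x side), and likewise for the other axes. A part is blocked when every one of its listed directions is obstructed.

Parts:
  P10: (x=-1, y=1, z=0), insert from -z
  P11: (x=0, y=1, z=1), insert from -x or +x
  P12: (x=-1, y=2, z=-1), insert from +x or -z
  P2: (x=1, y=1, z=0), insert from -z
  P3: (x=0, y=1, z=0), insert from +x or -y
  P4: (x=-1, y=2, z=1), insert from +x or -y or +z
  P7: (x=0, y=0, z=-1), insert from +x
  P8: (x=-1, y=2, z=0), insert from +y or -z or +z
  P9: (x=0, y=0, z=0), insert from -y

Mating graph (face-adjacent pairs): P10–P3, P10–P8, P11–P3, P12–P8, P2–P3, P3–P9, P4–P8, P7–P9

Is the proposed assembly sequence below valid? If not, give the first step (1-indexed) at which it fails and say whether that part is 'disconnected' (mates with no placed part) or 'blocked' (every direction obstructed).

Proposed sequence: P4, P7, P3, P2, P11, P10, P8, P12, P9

1. P4@(-1, 2, 1) [+x clear] — {P4}
2. P7@(0, 0, -1) — no placed neighbour ⇒ disconnected

Invalid at step 2 (disconnected)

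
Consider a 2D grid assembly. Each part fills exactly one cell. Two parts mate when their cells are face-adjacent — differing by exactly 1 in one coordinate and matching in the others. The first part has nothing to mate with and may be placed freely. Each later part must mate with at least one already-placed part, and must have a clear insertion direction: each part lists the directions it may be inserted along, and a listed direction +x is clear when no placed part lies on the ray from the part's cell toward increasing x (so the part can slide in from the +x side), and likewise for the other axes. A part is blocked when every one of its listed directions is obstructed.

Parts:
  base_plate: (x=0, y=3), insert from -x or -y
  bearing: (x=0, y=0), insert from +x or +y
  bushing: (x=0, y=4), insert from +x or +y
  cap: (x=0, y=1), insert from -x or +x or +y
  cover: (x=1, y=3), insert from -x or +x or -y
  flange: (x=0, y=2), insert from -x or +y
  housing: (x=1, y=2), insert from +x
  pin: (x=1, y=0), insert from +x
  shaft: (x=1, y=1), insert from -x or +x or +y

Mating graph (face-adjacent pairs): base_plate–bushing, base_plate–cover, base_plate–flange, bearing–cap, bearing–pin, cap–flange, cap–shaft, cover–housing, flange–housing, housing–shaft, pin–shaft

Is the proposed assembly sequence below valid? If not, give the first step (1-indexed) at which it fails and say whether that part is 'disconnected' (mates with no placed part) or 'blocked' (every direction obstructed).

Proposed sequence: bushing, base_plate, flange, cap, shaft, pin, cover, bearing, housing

1. bushing@(0, 4) [+x clear] — {bushing}
2. base_plate@(0, 3) [-x clear] — {base_plate, bushing}
3. flange@(0, 2) [-x clear] — {base_plate, bushing, flange}
4. cap@(0, 1) [-x clear] — {base_plate, bushing, cap, flange}
5. shaft@(1, 1) [+x clear] — {base_plate, bushing, cap, flange, shaft}
6. pin@(1, 0) [+x clear] — {base_plate, bushing, cap, flange, pin, shaft}
7. cover@(1, 3) [+x clear] — {base_plate, bushing, cap, cover, flange, pin, shaft}
8. bearing@(0, 0) — +x/+y all obstructed ⇒ blocked

Invalid at step 8 (blocked)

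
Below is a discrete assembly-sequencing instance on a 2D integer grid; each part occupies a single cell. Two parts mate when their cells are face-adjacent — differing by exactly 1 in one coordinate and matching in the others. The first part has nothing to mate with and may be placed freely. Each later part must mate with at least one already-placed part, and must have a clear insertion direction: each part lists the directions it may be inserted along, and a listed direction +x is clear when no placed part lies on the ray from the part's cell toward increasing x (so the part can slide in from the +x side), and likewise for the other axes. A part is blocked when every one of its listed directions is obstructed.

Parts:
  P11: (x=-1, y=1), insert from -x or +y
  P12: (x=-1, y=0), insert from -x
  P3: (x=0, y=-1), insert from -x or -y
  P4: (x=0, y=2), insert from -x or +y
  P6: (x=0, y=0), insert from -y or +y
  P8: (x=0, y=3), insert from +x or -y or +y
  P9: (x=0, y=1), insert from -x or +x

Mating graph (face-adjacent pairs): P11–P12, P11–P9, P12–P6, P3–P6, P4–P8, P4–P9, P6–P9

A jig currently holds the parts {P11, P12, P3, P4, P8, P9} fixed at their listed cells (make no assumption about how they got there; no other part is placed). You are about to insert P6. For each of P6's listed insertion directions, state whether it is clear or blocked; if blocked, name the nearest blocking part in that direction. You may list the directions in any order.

+y: blocked by P9; -y: blocked by P3

-y: nearest on ray is P3@(0, -1) ⇒ blocked
+y: nearest on ray is P9@(0, 1) ⇒ blocked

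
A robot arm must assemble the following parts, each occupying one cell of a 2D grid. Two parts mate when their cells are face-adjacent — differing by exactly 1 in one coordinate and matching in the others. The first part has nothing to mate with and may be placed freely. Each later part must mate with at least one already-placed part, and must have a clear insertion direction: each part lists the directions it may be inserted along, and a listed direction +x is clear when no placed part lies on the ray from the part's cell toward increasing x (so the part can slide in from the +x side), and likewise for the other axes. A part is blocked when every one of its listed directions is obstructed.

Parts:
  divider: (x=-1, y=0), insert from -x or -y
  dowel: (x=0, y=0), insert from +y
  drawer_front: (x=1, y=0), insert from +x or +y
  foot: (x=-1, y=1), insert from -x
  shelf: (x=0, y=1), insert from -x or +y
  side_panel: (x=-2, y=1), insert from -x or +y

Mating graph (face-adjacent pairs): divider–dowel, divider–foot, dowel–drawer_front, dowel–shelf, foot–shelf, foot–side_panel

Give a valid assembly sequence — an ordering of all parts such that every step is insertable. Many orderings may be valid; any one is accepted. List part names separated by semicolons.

dowel; divider; foot; side_panel; drawer_front; shelf

1. dowel@(0, 0) [+y clear] — {dowel}
2. divider@(-1, 0) [-x clear] — {divider, dowel}
3. foot@(-1, 1) [-x clear] — {divider, dowel, foot}
4. side_panel@(-2, 1) [-x clear] — {divider, dowel, foot, side_panel}
5. drawer_front@(1, 0) [+x clear] — {divider, dowel, drawer_front, foot, side_panel}
6. shelf@(0, 1) [+y clear] — {divider, dowel, drawer_front, foot, shelf, side_panel}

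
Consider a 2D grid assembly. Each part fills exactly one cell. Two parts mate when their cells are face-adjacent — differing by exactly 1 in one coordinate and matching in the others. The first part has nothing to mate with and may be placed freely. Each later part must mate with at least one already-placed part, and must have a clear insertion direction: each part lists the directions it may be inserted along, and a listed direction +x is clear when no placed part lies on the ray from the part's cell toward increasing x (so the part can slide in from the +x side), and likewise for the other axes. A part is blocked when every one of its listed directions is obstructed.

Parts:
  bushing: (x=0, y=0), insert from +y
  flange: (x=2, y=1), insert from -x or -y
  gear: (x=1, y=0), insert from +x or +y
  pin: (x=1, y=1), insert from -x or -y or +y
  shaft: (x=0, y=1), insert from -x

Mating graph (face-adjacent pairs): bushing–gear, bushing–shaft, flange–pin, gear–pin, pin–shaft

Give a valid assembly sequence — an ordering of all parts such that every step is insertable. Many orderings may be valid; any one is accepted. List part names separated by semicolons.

bushing; gear; pin; shaft; flange

1. bushing@(0, 0) [+y clear] — {bushing}
2. gear@(1, 0) [+x clear] — {bushing, gear}
3. pin@(1, 1) [-x clear] — {bushing, gear, pin}
4. shaft@(0, 1) [-x clear] — {bushing, gear, pin, shaft}
5. flange@(2, 1) [-y clear] — {bushing, flange, gear, pin, shaft}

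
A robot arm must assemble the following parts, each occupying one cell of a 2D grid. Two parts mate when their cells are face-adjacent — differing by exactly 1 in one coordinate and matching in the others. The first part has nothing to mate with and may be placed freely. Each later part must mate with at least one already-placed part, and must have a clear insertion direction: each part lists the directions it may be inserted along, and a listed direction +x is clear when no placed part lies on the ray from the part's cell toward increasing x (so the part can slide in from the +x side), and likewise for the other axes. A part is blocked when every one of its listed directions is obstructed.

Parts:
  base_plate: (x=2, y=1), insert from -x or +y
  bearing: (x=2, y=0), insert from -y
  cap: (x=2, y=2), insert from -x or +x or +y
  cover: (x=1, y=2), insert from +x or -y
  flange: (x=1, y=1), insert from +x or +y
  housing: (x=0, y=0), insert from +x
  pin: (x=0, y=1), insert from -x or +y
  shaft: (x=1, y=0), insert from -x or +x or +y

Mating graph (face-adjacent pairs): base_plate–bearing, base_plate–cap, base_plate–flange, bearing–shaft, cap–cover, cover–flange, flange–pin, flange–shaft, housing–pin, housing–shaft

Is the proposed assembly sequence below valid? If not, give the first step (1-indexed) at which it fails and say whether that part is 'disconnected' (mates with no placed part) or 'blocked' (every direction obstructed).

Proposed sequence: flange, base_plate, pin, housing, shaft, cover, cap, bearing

1. flange@(1, 1) [+x clear] — {flange}
2. base_plate@(2, 1) [+y clear] — {base_plate, flange}
3. pin@(0, 1) [-x clear] — {base_plate, flange, pin}
4. housing@(0, 0) [+x clear] — {base_plate, flange, housing, pin}
5. shaft@(1, 0) [+x clear] — {base_plate, flange, housing, pin, shaft}
6. cover@(1, 2) [+x clear] — {base_plate, cover, flange, housing, pin, shaft}
7. cap@(2, 2) [+x clear] — {base_plate, cap, cover, flange, housing, pin, shaft}
8. bearing@(2, 0) [-y clear] — {base_plate, bearing, cap, cover, flange, housing, pin, shaft}

Valid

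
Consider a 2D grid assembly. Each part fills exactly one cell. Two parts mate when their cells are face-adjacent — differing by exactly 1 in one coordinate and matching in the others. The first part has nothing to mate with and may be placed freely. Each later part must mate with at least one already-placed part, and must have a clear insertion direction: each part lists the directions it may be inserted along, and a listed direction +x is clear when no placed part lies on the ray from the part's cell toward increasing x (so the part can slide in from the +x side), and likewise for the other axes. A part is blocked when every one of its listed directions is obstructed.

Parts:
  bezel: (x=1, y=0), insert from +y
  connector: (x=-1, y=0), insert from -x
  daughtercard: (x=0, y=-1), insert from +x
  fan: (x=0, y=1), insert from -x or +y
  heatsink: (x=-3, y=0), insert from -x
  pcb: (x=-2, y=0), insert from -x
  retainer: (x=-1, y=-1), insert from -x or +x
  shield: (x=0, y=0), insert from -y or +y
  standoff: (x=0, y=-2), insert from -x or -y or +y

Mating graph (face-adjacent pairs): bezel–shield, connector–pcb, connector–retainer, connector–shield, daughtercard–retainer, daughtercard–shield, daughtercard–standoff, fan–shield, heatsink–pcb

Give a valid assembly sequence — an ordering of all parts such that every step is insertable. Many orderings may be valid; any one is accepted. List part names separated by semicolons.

shield; fan; daughtercard; standoff; retainer; bezel; connector; pcb; heatsink

1. shield@(0, 0) [-y clear] — {shield}
2. fan@(0, 1) [-x clear] — {fan, shield}
3. daughtercard@(0, -1) [+x clear] — {daughtercard, fan, shield}
4. standoff@(0, -2) [-x clear] — {daughtercard, fan, shield, standoff}
5. retainer@(-1, -1) [-x clear] — {daughtercard, fan, retainer, shield, standoff}
6. bezel@(1, 0) [+y clear] — {bezel, daughtercard, fan, retainer, shield, standoff}
7. connector@(-1, 0) [-x clear] — {bezel, connector, daughtercard, fan, retainer, shield, standoff}
8. pcb@(-2, 0) [-x clear] — {bezel, connector, daughtercard, fan, pcb, retainer, shield, standoff}
9. heatsink@(-3, 0) [-x clear] — {bezel, connector, daughtercard, fan, heatsink, pcb, retainer, shield, standoff}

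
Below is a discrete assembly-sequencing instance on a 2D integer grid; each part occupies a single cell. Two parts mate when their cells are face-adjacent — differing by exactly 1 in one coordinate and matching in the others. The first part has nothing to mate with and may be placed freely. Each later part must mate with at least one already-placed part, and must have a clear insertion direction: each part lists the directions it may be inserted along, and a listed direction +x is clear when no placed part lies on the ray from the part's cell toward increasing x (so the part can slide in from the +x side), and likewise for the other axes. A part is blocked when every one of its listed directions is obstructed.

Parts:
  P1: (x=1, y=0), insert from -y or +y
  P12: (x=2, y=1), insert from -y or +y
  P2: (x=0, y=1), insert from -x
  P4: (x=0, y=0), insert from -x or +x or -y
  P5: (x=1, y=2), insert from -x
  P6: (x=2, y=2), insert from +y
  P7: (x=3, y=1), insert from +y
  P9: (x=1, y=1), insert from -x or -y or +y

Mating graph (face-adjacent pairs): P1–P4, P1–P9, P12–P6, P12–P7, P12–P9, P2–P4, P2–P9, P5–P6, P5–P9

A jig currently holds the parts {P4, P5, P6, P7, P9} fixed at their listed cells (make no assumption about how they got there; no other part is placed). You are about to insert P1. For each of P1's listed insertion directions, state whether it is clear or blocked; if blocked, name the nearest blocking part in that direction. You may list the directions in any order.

+y: blocked by P9; -y: clear

-y: ray from P1(1, 0) has no placed part ⇒ clear
+y: nearest on ray is P9@(1, 1) ⇒ blocked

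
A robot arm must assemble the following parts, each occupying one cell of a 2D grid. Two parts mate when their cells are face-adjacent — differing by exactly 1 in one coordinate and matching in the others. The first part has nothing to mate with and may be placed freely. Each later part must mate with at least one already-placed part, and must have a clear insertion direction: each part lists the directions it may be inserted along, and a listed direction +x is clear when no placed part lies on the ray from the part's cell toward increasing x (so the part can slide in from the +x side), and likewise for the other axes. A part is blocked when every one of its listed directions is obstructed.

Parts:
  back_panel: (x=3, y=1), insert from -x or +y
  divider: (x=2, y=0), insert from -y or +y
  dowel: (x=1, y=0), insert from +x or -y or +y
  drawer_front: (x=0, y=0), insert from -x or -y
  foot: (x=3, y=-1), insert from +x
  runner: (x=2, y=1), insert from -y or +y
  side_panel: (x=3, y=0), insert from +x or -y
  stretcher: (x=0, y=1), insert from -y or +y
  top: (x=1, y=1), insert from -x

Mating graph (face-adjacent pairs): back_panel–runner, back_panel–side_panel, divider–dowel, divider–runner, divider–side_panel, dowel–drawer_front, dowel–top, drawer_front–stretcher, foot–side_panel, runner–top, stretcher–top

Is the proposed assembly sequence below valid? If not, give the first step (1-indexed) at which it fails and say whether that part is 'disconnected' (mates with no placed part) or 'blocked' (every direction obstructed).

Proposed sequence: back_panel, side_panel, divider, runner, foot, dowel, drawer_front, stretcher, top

Invalid at step 9 (blocked)

1. back_panel@(3, 1) [-x clear] — {back_panel}
2. side_panel@(3, 0) [+x clear] — {back_panel, side_panel}
3. divider@(2, 0) [-y clear] — {back_panel, divider, side_panel}
4. runner@(2, 1) [+y clear] — {back_panel, divider, runner, side_panel}
5. foot@(3, -1) [+x clear] — {back_panel, divider, foot, runner, side_panel}
6. dowel@(1, 0) [-y clear] — {back_panel, divider, dowel, foot, runner, side_panel}
7. drawer_front@(0, 0) [-x clear] — {back_panel, divider, dowel, drawer_front, foot, runner, side_panel}
8. stretcher@(0, 1) [+y clear] — {back_panel, divider, dowel, drawer_front, foot, runner, side_panel, stretcher}
9. top@(1, 1) — -x all obstructed ⇒ blocked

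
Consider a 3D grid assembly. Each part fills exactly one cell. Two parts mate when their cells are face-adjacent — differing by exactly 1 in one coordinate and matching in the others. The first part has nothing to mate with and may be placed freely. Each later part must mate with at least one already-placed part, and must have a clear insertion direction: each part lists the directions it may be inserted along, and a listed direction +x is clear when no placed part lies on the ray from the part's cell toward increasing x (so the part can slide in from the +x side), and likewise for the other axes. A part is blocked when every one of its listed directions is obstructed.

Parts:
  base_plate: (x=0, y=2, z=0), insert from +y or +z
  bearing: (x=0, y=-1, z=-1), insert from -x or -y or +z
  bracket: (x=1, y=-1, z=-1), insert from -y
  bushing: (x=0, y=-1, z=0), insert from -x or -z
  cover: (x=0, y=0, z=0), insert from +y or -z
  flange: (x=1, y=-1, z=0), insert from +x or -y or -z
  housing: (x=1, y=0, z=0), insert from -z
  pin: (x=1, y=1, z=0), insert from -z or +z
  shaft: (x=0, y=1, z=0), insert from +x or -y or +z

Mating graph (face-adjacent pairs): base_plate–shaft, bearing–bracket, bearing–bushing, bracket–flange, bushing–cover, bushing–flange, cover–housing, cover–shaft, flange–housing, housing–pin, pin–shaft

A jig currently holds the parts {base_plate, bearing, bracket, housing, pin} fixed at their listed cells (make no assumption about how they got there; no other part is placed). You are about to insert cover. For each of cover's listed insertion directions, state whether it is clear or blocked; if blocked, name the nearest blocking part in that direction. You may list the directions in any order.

+y: blocked by base_plate; -z: clear

+y: nearest on ray is base_plate@(0, 2, 0) ⇒ blocked
-z: ray from cover(0, 0, 0) has no placed part ⇒ clear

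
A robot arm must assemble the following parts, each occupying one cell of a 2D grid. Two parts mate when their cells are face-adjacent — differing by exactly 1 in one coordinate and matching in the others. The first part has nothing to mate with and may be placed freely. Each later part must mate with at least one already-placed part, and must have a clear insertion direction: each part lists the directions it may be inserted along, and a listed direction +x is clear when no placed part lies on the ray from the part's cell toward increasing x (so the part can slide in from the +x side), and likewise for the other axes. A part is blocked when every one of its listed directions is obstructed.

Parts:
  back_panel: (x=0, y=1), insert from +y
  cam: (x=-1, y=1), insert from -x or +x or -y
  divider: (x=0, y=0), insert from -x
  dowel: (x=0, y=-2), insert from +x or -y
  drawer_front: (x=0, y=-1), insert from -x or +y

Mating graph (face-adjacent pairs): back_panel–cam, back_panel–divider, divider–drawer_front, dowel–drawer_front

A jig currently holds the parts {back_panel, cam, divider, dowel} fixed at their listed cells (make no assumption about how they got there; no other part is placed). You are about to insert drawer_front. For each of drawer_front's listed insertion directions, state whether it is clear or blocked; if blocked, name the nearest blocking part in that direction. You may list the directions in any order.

-x: ray from drawer_front(0, -1) has no placed part ⇒ clear
+y: nearest on ray is divider@(0, 0) ⇒ blocked

+y: blocked by divider; -x: clear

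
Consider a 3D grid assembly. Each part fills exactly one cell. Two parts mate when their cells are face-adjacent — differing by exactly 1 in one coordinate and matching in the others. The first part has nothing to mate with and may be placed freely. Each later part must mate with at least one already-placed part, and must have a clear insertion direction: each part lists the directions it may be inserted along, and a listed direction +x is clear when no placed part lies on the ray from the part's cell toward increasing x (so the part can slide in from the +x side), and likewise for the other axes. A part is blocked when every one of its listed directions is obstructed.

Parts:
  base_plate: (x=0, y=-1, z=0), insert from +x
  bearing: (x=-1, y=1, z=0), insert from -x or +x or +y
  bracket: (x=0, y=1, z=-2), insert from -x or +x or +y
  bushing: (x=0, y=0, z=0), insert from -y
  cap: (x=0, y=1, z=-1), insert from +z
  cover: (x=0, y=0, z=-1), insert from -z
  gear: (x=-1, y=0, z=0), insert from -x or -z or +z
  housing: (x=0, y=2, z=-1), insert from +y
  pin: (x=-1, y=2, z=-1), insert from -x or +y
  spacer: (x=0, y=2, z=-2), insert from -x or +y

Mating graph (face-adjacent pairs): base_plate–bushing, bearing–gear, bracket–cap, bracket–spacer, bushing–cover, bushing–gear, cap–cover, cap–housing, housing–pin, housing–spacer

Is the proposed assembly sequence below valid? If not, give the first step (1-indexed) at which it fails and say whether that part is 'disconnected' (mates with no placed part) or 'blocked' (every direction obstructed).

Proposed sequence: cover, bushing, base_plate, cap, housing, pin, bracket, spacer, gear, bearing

1. cover@(0, 0, -1) [-z clear] — {cover}
2. bushing@(0, 0, 0) [-y clear] — {bushing, cover}
3. base_plate@(0, -1, 0) [+x clear] — {base_plate, bushing, cover}
4. cap@(0, 1, -1) [+z clear] — {base_plate, bushing, cap, cover}
5. housing@(0, 2, -1) [+y clear] — {base_plate, bushing, cap, cover, housing}
6. pin@(-1, 2, -1) [-x clear] — {base_plate, bushing, cap, cover, housing, pin}
7. bracket@(0, 1, -2) [-x clear] — {base_plate, bracket, bushing, cap, cover, housing, pin}
8. spacer@(0, 2, -2) [-x clear] — {base_plate, bracket, bushing, cap, cover, housing, pin, spacer}
9. gear@(-1, 0, 0) [-x clear] — {base_plate, bracket, bushing, cap, cover, gear, housing, pin, spacer}
10. bearing@(-1, 1, 0) [-x clear] — {base_plate, bearing, bracket, bushing, cap, cover, gear, housing, pin, spacer}

Valid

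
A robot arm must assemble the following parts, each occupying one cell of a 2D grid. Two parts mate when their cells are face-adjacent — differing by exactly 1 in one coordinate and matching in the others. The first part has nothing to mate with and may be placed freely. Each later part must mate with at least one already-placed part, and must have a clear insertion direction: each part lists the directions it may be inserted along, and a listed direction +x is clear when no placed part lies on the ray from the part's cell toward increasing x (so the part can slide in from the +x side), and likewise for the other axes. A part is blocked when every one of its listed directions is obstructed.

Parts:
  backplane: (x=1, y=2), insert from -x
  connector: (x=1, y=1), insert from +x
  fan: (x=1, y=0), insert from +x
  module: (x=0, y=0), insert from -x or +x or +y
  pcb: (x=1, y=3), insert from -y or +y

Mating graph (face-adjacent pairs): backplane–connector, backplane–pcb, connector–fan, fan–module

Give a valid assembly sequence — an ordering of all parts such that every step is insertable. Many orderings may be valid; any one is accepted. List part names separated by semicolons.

backplane; connector; fan; module; pcb

1. backplane@(1, 2) [-x clear] — {backplane}
2. connector@(1, 1) [+x clear] — {backplane, connector}
3. fan@(1, 0) [+x clear] — {backplane, connector, fan}
4. module@(0, 0) [-x clear] — {backplane, connector, fan, module}
5. pcb@(1, 3) [+y clear] — {backplane, connector, fan, module, pcb}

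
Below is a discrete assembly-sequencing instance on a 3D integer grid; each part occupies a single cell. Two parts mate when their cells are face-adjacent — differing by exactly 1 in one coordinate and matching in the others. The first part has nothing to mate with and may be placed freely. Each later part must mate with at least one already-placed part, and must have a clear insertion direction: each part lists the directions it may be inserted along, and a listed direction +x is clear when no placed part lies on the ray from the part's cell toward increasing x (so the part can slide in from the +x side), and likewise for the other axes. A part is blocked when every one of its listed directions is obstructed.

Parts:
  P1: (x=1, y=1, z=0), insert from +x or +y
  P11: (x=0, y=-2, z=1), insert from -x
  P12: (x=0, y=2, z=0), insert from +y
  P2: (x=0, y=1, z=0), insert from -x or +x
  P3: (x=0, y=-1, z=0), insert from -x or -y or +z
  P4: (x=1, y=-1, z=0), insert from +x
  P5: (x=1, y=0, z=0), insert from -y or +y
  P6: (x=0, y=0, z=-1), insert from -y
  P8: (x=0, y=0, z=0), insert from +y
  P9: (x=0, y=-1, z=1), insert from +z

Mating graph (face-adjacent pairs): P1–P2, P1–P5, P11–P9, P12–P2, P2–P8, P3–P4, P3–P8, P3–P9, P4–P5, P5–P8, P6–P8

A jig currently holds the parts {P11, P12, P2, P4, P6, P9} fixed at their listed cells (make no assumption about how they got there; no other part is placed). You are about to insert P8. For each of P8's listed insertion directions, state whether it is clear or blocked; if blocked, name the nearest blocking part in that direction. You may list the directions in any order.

+y: nearest on ray is P2@(0, 1, 0) ⇒ blocked

+y: blocked by P2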